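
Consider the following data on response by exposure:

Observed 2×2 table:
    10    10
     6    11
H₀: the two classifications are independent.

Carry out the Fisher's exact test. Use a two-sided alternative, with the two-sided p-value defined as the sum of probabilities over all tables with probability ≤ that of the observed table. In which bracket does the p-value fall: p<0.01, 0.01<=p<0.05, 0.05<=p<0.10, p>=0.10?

Margins: r₁=20, r₂=17, c₁=16, c₂=21, n=37
p_obs = C(20,10)·C(17,6)/C(37,16); sum pmf over tables with pmf ≤ p_obs
p-value (two-sided) = 0.50847
→ bracket: p>=0.10

p-value bracket: p>=0.10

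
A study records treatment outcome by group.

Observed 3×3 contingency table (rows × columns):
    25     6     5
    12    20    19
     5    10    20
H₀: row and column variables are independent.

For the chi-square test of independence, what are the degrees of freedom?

df = (r−1)(c−1) = (3−1)·(3−1) = 4

degrees of freedom = 4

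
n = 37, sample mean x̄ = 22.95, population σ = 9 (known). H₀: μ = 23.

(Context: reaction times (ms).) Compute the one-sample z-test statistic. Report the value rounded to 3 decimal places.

test statistic = -0.034

SE = σ/√n = 9/√37 = 1.4796
z = (x̄−μ₀)/SE = (22.95−23)/1.4796 = -0.0338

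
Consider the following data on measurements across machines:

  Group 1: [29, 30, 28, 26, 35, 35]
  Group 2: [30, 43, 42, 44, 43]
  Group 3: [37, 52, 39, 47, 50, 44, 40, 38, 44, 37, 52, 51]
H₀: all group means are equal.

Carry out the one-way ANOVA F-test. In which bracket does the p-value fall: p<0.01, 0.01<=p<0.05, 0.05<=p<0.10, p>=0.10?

Group means [30.50, 40.40, 44.25], grand mean 39.826
SSB = Σnᵢ(x̄ᵢ−x̄)² = 758.354; SSW = ΣΣ(x−x̄ᵢ)² = 602.950
MSB = 758.354/2 = 379.1772; MSW = 602.950/20 = 30.1475
F = MSB/MSW = 12.5774
df = (2, 20)
p-value (upper-tail) = 0.00029
→ bracket: p<0.01

p-value bracket: p<0.01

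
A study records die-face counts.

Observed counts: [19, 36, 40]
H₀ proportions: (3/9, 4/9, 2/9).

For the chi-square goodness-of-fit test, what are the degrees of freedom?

df = k − 1 = 3 − 1 = 2

degrees of freedom = 2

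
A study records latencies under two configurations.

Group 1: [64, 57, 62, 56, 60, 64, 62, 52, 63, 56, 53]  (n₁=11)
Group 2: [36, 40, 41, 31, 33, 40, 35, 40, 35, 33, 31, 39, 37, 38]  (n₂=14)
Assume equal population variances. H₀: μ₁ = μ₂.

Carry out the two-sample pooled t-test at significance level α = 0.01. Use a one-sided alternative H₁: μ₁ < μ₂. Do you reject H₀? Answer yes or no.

x̄₁=59.000, s₁=4.382, n₁=11
x̄₂=36.357, s₂=3.455, n₂=14
s_p² = [10·4.382² + 13·3.455²]/23 = 15.0963
SE = √(s_p²·(1/11+1/14)) = 1.5655
t = (59.000−36.357)/1.5655 = 14.4639
df = 23
p-value (one-sided, H₁ less) = 1.00000
At α=0.01: p ≥ α → fail to reject H₀

reject H₀: no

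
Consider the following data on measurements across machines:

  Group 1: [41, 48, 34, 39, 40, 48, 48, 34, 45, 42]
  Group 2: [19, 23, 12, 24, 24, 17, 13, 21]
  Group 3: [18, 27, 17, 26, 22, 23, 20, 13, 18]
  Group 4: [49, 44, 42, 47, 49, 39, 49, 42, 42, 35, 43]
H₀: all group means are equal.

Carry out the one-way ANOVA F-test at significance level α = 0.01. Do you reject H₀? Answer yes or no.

reject H₀: yes

Group means [41.90, 19.12, 20.44, 43.73], grand mean 32.553
SSB = Σnᵢ(x̄ᵢ−x̄)² = 5009.216; SSW = ΣΣ(x−x̄ᵢ)² = 782.179
MSB = 5009.216/3 = 1669.7386; MSW = 782.179/34 = 23.0053
F = MSB/MSW = 72.5807
df = (3, 34)
p-value (upper-tail) = 0.00000
At α=0.01: p < α → reject H₀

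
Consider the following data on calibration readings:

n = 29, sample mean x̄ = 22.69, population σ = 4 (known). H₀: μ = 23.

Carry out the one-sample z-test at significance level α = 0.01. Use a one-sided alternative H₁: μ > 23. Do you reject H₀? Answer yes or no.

SE = σ/√n = 4/√29 = 0.7428
z = (x̄−μ₀)/SE = (22.69−23)/0.7428 = -0.4174
p-value (one-sided, H₁ greater) = 0.66179
At α=0.01: p ≥ α → fail to reject H₀

reject H₀: no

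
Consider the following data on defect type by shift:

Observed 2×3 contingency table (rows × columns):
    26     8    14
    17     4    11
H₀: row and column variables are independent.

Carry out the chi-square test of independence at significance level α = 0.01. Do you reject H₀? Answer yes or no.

Row totals [48, 32], col totals [43, 12, 25], n=80
χ² = (26−25.80)²/25.80 + (8−7.20)²/7.20 + (14−15.00)²/15.00 + (17−17.20)²/17.20 + (4−4.80)²/4.80 + (11−10.00)²/10.00 = 0.3928
df = 2
p-value (upper-tail) = 0.82170
At α=0.01: p ≥ α → fail to reject H₀

reject H₀: no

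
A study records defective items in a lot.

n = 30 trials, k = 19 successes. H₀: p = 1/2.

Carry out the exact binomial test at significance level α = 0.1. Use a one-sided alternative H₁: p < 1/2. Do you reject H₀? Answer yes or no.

reject H₀: no

Exact binomial: n=30, k=19, p₀=1/2=0.5000
P(X≤19) from Σ C(n,i)·p₀^i·(1−p₀)^(n−i)
p-value (one-sided, H₁ less) = 0.95063
At α=0.1: p ≥ α → fail to reject H₀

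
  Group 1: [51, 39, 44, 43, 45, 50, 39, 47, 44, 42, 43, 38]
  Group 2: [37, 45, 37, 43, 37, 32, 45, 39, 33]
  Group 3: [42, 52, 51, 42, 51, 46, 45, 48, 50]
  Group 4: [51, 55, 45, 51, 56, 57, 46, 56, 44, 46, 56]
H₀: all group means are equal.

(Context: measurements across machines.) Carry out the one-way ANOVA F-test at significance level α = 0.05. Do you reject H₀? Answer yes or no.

reject H₀: yes

Group means [43.75, 38.67, 47.44, 51.18], grand mean 45.439
SSB = Σnᵢ(x̄ᵢ−x̄)² = 845.989; SSW = ΣΣ(x−x̄ᵢ)² = 752.109
MSB = 845.989/3 = 281.9963; MSW = 752.109/37 = 20.3273
F = MSB/MSW = 13.8728
df = (3, 37)
p-value (upper-tail) = 0.00000
At α=0.05: p < α → reject H₀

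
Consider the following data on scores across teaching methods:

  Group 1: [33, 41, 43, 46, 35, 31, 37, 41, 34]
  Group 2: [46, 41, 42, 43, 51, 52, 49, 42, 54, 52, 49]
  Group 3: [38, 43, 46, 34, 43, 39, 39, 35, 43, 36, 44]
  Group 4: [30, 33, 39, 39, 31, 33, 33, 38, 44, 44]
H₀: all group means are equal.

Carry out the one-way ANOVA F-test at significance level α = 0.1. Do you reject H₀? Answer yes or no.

reject H₀: yes

Group means [37.89, 47.36, 40.00, 36.40], grand mean 40.634
SSB = Σnᵢ(x̄ᵢ−x̄)² = 749.678; SSW = ΣΣ(x−x̄ᵢ)² = 829.834
MSB = 749.678/3 = 249.8926; MSW = 829.834/37 = 22.4280
F = MSB/MSW = 11.1420
df = (3, 37)
p-value (upper-tail) = 0.00002
At α=0.1: p < α → reject H₀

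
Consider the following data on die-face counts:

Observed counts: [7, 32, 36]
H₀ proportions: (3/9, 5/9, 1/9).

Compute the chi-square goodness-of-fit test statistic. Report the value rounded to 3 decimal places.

test statistic = 107.056

n = 75; E_i = n·p_i = [25.00, 41.67, 8.33]
χ² = (7−25.00)²/25.00 + (32−41.67)²/41.67 + (36−8.33)²/8.33 = 107.0560
df = 2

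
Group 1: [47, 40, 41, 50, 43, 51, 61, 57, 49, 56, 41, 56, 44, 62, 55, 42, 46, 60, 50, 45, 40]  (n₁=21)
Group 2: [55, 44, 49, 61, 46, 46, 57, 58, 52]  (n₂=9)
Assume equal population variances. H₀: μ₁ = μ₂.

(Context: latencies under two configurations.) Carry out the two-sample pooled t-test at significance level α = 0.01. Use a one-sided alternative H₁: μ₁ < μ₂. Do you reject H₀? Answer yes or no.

x̄₁=49.333, s₁=7.296, n₁=21
x̄₂=52.000, s₂=6.083, n₂=9
s_p² = [20·7.296² + 8·6.083²]/28 = 48.5952
SE = √(s_p²·(1/21+1/9)) = 2.7773
t = (49.333−52.000)/2.7773 = -0.9602
df = 28
p-value (one-sided, H₁ less) = 0.17260
At α=0.01: p ≥ α → fail to reject H₀

reject H₀: no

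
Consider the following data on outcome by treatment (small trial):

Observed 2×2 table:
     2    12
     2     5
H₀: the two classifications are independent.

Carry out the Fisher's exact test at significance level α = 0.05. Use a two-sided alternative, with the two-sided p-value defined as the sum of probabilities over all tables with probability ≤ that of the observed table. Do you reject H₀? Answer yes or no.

Margins: r₁=14, r₂=7, c₁=4, c₂=17, n=21
p_obs = C(14,2)·C(7,2)/C(21,4); sum pmf over tables with pmf ≤ p_obs
p-value (two-sided) = 0.57427
At α=0.05: p ≥ α → fail to reject H₀

reject H₀: no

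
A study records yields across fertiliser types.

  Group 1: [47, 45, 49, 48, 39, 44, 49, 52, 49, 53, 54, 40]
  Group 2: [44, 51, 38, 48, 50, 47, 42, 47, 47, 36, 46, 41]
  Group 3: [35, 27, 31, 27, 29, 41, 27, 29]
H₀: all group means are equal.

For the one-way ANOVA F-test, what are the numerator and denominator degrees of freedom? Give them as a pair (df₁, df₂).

degrees of freedom = [2, 29]

k = 3 groups, N = 32 total
df = (k−1, N−k) = (3−1, 32−3) = (2, 29)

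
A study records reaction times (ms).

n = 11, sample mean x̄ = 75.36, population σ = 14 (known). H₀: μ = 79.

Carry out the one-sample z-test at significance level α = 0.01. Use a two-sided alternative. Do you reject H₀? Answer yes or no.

reject H₀: no

SE = σ/√n = 14/√11 = 4.2212
z = (x̄−μ₀)/SE = (75.36−79)/4.2212 = -0.8623
p-value (two-sided) = 0.38851
At α=0.01: p ≥ α → fail to reject H₀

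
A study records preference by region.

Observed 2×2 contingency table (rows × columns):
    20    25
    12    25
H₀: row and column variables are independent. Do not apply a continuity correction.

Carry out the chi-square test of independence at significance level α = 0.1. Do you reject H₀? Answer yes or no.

Row totals [45, 37], col totals [32, 50], n=82
χ² = (20−17.56)²/17.56 + (25−27.44)²/27.44 + (12−14.44)²/14.44 + (25−22.56)²/22.56 = 1.2312
df = 1
p-value (upper-tail) = 0.26717
At α=0.1: p ≥ α → fail to reject H₀

reject H₀: no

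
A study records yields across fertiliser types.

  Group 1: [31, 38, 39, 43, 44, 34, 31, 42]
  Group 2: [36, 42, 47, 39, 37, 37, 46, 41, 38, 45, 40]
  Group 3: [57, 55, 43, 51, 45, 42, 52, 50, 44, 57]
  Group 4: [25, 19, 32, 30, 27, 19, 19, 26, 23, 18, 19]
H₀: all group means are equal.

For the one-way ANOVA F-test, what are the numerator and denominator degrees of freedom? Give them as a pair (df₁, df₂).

degrees of freedom = [3, 36]

k = 4 groups, N = 40 total
df = (k−1, N−k) = (4−1, 40−4) = (3, 36)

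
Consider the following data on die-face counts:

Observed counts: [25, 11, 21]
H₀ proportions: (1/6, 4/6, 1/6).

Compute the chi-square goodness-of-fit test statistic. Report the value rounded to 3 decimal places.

n = 57; E_i = n·p_i = [9.50, 38.00, 9.50]
χ² = (25−9.50)²/9.50 + (11−38.00)²/38.00 + (21−9.50)²/9.50 = 58.3947
df = 2

test statistic = 58.395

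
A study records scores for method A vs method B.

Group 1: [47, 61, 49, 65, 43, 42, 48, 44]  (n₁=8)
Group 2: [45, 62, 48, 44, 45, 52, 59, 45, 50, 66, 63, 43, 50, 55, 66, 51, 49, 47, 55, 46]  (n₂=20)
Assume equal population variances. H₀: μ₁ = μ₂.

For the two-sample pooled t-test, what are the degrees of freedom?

degrees of freedom = 26

df = n₁ + n₂ − 2 = 8 + 20 − 2 = 26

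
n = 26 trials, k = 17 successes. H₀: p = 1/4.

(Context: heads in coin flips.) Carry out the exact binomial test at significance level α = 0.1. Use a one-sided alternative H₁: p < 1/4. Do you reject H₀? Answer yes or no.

Exact binomial: n=26, k=17, p₀=1/4=0.2500
P(X≤17) from Σ C(n,i)·p₀^i·(1−p₀)^(n−i)
p-value (one-sided, H₁ less) = 1.00000
At α=0.1: p ≥ α → fail to reject H₀

reject H₀: no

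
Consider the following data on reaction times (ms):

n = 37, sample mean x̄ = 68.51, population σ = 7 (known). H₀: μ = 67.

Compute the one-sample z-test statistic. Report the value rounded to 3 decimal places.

SE = σ/√n = 7/√37 = 1.1508
z = (x̄−μ₀)/SE = (68.51−67)/1.1508 = 1.3121

test statistic = 1.312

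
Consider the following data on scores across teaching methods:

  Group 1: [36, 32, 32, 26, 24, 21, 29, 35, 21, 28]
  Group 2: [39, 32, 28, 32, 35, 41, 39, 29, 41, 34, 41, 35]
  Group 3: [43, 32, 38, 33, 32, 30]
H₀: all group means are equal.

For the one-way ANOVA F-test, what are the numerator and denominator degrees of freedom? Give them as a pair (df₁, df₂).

k = 3 groups, N = 28 total
df = (k−1, N−k) = (3−1, 28−3) = (2, 25)

degrees of freedom = [2, 25]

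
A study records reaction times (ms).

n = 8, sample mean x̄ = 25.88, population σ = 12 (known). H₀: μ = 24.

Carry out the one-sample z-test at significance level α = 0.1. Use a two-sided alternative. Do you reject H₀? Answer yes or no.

reject H₀: no

SE = σ/√n = 12/√8 = 4.2426
z = (x̄−μ₀)/SE = (25.88−24)/4.2426 = 0.4431
p-value (two-sided) = 0.65768
At α=0.1: p ≥ α → fail to reject H₀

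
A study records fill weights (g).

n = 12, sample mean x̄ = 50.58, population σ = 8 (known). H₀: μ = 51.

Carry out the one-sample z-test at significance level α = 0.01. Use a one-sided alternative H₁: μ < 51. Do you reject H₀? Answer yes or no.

reject H₀: no

SE = σ/√n = 8/√12 = 2.3094
z = (x̄−μ₀)/SE = (50.58−51)/2.3094 = -0.1819
p-value (one-sided, H₁ less) = 0.42784
At α=0.01: p ≥ α → fail to reject H₀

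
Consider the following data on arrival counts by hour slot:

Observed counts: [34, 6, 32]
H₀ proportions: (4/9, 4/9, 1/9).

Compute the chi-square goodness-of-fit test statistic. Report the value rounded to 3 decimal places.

test statistic = 93.250

n = 72; E_i = n·p_i = [32.00, 32.00, 8.00]
χ² = (34−32.00)²/32.00 + (6−32.00)²/32.00 + (32−8.00)²/8.00 = 93.2500
df = 2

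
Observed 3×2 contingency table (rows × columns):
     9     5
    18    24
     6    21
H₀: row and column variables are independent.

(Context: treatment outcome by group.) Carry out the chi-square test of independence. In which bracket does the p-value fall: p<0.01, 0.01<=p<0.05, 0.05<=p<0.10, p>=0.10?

Row totals [14, 42, 27], col totals [33, 50], n=83
χ² = (9−5.57)²/5.57 + (5−8.43)²/8.43 + (18−16.70)²/16.70 + (24−25.30)²/25.30 + (6−10.73)²/10.73 + (21−16.27)²/16.27 = 7.1514
df = 2
p-value (upper-tail) = 0.02800
→ bracket: 0.01<=p<0.05

p-value bracket: 0.01<=p<0.05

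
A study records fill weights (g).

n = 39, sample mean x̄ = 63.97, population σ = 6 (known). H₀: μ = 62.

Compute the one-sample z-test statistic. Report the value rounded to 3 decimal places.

test statistic = 2.050

SE = σ/√n = 6/√39 = 0.9608
z = (x̄−μ₀)/SE = (63.97−62)/0.9608 = 2.0504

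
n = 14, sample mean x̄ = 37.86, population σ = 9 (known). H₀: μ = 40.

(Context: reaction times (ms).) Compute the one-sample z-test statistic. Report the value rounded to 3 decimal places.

test statistic = -0.890

SE = σ/√n = 9/√14 = 2.4054
z = (x̄−μ₀)/SE = (37.86−40)/2.4054 = -0.8897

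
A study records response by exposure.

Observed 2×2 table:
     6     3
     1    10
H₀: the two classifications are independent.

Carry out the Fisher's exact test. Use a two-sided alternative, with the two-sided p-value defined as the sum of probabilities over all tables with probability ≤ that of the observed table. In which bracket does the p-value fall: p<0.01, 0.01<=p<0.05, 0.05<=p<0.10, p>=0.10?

Margins: r₁=9, r₂=11, c₁=7, c₂=13, n=20
p_obs = C(9,6)·C(11,1)/C(20,7); sum pmf over tables with pmf ≤ p_obs
p-value (two-sided) = 0.01664
→ bracket: 0.01<=p<0.05

p-value bracket: 0.01<=p<0.05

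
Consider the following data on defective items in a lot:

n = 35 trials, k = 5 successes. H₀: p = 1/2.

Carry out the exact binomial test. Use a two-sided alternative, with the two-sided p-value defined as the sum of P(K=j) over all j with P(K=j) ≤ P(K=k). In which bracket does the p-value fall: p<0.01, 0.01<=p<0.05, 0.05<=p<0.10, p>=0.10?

Exact binomial: n=35, k=5, p₀=1/2=0.5000
P(X=j) = C(n,j)·p₀^j·(1−p₀)^(n−j); p = Σ P(X=j) over j with P(X=j) ≤ P(X=5)
p-value (two-sided) = 0.00002
→ bracket: p<0.01

p-value bracket: p<0.01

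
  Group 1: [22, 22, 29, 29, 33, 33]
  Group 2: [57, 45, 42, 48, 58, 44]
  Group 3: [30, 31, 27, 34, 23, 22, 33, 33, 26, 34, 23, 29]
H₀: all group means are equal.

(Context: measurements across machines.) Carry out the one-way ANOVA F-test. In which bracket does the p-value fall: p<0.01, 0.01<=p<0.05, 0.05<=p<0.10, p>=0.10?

Group means [28.00, 49.00, 28.75], grand mean 33.625
SSB = Σnᵢ(x̄ᵢ−x̄)² = 1893.375; SSW = ΣΣ(x−x̄ᵢ)² = 580.250
MSB = 1893.375/2 = 946.6875; MSW = 580.250/21 = 27.6310
F = MSB/MSW = 34.2618
df = (2, 21)
p-value (upper-tail) = 0.00000
→ bracket: p<0.01

p-value bracket: p<0.01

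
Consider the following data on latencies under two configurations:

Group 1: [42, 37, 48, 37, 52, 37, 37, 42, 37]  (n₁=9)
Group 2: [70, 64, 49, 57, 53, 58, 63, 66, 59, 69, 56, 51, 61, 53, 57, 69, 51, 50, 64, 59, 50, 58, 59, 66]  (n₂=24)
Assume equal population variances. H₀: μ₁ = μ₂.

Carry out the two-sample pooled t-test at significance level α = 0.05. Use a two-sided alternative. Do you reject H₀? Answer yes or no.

x̄₁=41.000, s₁=5.612, n₁=9
x̄₂=58.833, s₂=6.492, n₂=24
s_p² = [8·5.612² + 23·6.492²]/31 = 39.3978
SE = √(s_p²·(1/9+1/24)) = 2.4534
t = (41.000−58.833)/2.4534 = -7.2689
df = 31
p-value (two-sided) = 0.00000
At α=0.05: p < α → reject H₀

reject H₀: yes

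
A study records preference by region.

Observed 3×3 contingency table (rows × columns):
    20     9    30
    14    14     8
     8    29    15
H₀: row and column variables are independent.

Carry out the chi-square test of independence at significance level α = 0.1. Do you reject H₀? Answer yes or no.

Row totals [59, 36, 52], col totals [42, 52, 53], n=147
χ² = (20−16.86)²/16.86 + (9−20.87)²/20.87 + (30−21.27)²/21.27 + (14−10.29)²/10.29 + (14−12.73)²/12.73 + (8−12.98)²/12.98 + (8−14.86)²/14.86 + (29−18.39)²/18.39 + (15−18.75)²/18.75 = 24.3250
df = 4
p-value (upper-tail) = 0.00007
At α=0.1: p < α → reject H₀

reject H₀: yes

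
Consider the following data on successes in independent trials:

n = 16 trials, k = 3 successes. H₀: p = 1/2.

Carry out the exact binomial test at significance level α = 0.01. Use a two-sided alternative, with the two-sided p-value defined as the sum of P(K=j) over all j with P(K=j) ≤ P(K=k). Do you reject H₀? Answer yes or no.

Exact binomial: n=16, k=3, p₀=1/2=0.5000
P(X=j) = C(n,j)·p₀^j·(1−p₀)^(n−j); p = Σ P(X=j) over j with P(X=j) ≤ P(X=3)
p-value (two-sided) = 0.02127
At α=0.01: p ≥ α → fail to reject H₀

reject H₀: no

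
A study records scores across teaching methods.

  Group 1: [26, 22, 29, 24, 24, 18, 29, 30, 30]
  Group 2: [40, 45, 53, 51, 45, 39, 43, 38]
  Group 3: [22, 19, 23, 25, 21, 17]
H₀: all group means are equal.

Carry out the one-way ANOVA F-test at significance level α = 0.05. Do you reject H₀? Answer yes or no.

reject H₀: yes

Group means [25.78, 44.25, 21.17], grand mean 31.000
SSB = Σnᵢ(x̄ᵢ−x̄)² = 2230.111; SSW = ΣΣ(x−x̄ᵢ)² = 387.889
MSB = 2230.111/2 = 1115.0556; MSW = 387.889/20 = 19.3944
F = MSB/MSW = 57.4936
df = (2, 20)
p-value (upper-tail) = 0.00000
At α=0.05: p < α → reject H₀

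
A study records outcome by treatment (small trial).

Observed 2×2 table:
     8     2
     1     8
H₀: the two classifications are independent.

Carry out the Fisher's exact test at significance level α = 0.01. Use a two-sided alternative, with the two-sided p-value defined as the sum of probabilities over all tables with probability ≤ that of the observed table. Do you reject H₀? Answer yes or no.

reject H₀: yes

Margins: r₁=10, r₂=9, c₁=9, c₂=10, n=19
p_obs = C(10,8)·C(9,1)/C(19,9); sum pmf over tables with pmf ≤ p_obs
p-value (two-sided) = 0.00548
At α=0.01: p < α → reject H₀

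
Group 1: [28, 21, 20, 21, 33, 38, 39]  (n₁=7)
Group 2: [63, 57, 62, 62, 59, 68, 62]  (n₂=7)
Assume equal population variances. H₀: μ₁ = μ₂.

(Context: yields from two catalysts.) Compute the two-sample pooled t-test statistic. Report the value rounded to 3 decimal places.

x̄₁=28.571, s₁=8.223, n₁=7
x̄₂=61.857, s₂=3.436, n₂=7
s_p² = [6·8.223² + 6·3.436²]/12 = 39.7143
SE = √(s_p²·(1/7+1/7)) = 3.3685
t = (28.571−61.857)/3.3685 = -9.8814
df = 12

test statistic = -9.881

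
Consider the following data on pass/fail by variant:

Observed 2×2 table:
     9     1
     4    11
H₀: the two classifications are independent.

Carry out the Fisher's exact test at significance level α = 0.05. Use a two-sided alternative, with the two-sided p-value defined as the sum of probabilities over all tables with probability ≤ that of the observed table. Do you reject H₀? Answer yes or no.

Margins: r₁=10, r₂=15, c₁=13, c₂=12, n=25
p_obs = C(10,9)·C(15,4)/C(25,13); sum pmf over tables with pmf ≤ p_obs
p-value (two-sided) = 0.00361
At α=0.05: p < α → reject H₀

reject H₀: yes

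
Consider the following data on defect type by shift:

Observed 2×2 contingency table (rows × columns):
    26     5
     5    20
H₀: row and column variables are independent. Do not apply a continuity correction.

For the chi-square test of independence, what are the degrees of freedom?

df = (r−1)(c−1) = (2−1)·(2−1) = 1

degrees of freedom = 1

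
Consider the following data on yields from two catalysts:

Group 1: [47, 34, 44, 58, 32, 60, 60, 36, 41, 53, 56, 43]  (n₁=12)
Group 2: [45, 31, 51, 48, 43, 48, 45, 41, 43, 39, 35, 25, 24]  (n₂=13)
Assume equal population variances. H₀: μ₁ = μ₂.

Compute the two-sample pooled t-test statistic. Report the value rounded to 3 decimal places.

test statistic = 1.889

x̄₁=47.000, s₁=10.234, n₁=12
x̄₂=39.846, s₂=8.688, n₂=13
s_p² = [11·10.234² + 12·8.688²]/23 = 89.4649
SE = √(s_p²·(1/12+1/13)) = 3.7865
t = (47.000−39.846)/3.7865 = 1.8893
df = 23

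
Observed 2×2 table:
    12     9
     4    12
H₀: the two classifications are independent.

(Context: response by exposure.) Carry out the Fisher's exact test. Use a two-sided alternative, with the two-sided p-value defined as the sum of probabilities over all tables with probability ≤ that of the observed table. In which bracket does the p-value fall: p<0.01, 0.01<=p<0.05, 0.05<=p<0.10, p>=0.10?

Margins: r₁=21, r₂=16, c₁=16, c₂=21, n=37
p_obs = C(21,12)·C(16,4)/C(37,16); sum pmf over tables with pmf ≤ p_obs
p-value (two-sided) = 0.09311
→ bracket: 0.05<=p<0.10

p-value bracket: 0.05<=p<0.10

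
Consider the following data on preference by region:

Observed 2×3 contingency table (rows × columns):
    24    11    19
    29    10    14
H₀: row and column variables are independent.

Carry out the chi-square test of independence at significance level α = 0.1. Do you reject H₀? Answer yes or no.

reject H₀: no

Row totals [54, 53], col totals [53, 21, 33], n=107
χ² = (24−26.75)²/26.75 + (11−10.60)²/10.60 + (19−16.65)²/16.65 + (29−26.25)²/26.25 + (10−10.40)²/10.40 + (14−16.35)²/16.35 = 1.2677
df = 2
p-value (upper-tail) = 0.53056
At α=0.1: p ≥ α → fail to reject H₀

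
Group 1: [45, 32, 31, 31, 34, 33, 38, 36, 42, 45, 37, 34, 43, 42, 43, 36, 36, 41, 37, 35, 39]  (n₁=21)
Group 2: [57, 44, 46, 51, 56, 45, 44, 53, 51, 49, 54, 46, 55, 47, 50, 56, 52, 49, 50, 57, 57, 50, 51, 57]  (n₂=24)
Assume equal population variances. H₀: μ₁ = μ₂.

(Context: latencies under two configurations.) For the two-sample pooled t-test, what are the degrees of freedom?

degrees of freedom = 43

df = n₁ + n₂ − 2 = 21 + 24 − 2 = 43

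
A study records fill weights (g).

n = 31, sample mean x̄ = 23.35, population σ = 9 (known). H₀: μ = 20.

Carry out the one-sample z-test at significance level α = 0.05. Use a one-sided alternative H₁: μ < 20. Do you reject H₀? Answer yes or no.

SE = σ/√n = 9/√31 = 1.6164
z = (x̄−μ₀)/SE = (23.35−20)/1.6164 = 2.0724
p-value (one-sided, H₁ less) = 0.98089
At α=0.05: p ≥ α → fail to reject H₀

reject H₀: no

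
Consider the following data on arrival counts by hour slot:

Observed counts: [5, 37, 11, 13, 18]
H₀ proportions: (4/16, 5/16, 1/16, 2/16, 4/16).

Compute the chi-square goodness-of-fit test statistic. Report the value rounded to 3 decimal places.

test statistic = 23.914

n = 84; E_i = n·p_i = [21.00, 26.25, 5.25, 10.50, 21.00]
χ² = (5−21.00)²/21.00 + (37−26.25)²/26.25 + (11−5.25)²/5.25 + (13−10.50)²/10.50 + (18−21.00)²/21.00 = 23.9143
df = 4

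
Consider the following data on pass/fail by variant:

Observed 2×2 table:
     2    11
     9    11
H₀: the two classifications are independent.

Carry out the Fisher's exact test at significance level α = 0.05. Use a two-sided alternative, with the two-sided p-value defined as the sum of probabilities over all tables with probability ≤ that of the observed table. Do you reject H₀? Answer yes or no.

reject H₀: no

Margins: r₁=13, r₂=20, c₁=11, c₂=22, n=33
p_obs = C(13,2)·C(20,9)/C(33,11); sum pmf over tables with pmf ≤ p_obs
p-value (two-sided) = 0.13224
At α=0.05: p ≥ α → fail to reject H₀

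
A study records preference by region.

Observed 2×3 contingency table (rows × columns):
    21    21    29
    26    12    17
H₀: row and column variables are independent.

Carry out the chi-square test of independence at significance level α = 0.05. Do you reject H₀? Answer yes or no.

Row totals [71, 55], col totals [47, 33, 46], n=126
χ² = (21−26.48)²/26.48 + (21−18.60)²/18.60 + (29−25.92)²/25.92 + (26−20.52)²/20.52 + (12−14.40)²/14.40 + (17−20.08)²/20.08 = 4.1521
df = 2
p-value (upper-tail) = 0.12542
At α=0.05: p ≥ α → fail to reject H₀

reject H₀: no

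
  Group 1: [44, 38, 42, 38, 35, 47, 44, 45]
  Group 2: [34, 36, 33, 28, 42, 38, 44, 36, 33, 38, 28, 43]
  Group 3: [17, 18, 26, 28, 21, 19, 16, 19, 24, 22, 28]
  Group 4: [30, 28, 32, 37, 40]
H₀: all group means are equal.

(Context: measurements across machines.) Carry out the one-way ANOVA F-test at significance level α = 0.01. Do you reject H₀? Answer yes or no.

Group means [41.62, 36.08, 21.64, 33.40], grand mean 32.528
SSB = Σnᵢ(x̄ᵢ−x̄)² = 2122.435; SSW = ΣΣ(x−x̄ᵢ)² = 714.537
MSB = 2122.435/3 = 707.4784; MSW = 714.537/32 = 22.3293
F = MSB/MSW = 31.6839
df = (3, 32)
p-value (upper-tail) = 0.00000
At α=0.01: p < α → reject H₀

reject H₀: yes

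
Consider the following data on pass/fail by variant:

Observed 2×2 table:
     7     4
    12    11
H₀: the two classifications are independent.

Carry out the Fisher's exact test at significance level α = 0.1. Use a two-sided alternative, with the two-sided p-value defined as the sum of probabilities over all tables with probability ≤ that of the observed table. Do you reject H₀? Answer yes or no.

Margins: r₁=11, r₂=23, c₁=19, c₂=15, n=34
p_obs = C(11,7)·C(23,12)/C(34,19); sum pmf over tables with pmf ≤ p_obs
p-value (two-sided) = 0.71521
At α=0.1: p ≥ α → fail to reject H₀

reject H₀: no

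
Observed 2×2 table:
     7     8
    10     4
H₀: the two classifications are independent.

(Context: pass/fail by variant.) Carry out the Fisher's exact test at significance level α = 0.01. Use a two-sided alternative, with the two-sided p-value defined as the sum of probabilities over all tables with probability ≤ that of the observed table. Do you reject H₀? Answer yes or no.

Margins: r₁=15, r₂=14, c₁=17, c₂=12, n=29
p_obs = C(15,7)·C(14,10)/C(29,17); sum pmf over tables with pmf ≤ p_obs
p-value (two-sided) = 0.26354
At α=0.01: p ≥ α → fail to reject H₀

reject H₀: no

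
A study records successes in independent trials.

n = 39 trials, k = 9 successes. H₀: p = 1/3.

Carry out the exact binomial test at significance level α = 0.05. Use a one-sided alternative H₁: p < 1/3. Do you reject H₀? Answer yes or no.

Exact binomial: n=39, k=9, p₀=1/3=0.3333
P(X≤9) from Σ C(n,i)·p₀^i·(1−p₀)^(n−i)
p-value (one-sided, H₁ less) = 0.11529
At α=0.05: p ≥ α → fail to reject H₀

reject H₀: no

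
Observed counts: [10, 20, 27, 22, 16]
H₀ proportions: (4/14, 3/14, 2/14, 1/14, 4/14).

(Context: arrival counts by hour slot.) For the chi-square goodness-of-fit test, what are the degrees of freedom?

degrees of freedom = 4

df = k − 1 = 5 − 1 = 4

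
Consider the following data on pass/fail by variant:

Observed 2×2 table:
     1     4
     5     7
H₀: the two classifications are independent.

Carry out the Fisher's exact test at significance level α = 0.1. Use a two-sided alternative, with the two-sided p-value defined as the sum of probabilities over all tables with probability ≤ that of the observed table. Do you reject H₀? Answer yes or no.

reject H₀: no

Margins: r₁=5, r₂=12, c₁=6, c₂=11, n=17
p_obs = C(5,1)·C(12,5)/C(17,6); sum pmf over tables with pmf ≤ p_obs
p-value (two-sided) = 0.60003
At α=0.1: p ≥ α → fail to reject H₀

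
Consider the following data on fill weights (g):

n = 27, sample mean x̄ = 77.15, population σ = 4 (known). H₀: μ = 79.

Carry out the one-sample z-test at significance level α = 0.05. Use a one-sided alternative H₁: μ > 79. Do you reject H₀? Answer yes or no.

SE = σ/√n = 4/√27 = 0.7698
z = (x̄−μ₀)/SE = (77.15−79)/0.7698 = -2.4032
p-value (one-sided, H₁ greater) = 0.99187
At α=0.05: p ≥ α → fail to reject H₀

reject H₀: no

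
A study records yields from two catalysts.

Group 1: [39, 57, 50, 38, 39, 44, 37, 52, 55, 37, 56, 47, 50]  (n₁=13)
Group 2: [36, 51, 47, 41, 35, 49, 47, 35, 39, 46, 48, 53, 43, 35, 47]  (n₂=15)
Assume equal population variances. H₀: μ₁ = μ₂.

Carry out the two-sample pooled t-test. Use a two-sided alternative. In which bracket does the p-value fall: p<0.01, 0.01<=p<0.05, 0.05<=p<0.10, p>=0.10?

x̄₁=46.231, s₁=7.628, n₁=13
x̄₂=43.467, s₂=6.209, n₂=15
s_p² = [12·7.628² + 14·6.209²]/26 = 47.6170
SE = √(s_p²·(1/13+1/15)) = 2.6148
t = (46.231−43.467)/2.6148 = 1.0571
df = 26
p-value (two-sided) = 0.30019
→ bracket: p>=0.10

p-value bracket: p>=0.10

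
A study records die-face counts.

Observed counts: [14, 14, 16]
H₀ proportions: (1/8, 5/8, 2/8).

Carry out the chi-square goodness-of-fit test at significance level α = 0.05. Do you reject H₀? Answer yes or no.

n = 44; E_i = n·p_i = [5.50, 27.50, 11.00]
χ² = (14−5.50)²/5.50 + (14−27.50)²/27.50 + (16−11.00)²/11.00 = 22.0364
df = 2
p-value (upper-tail) = 0.00002
At α=0.05: p < α → reject H₀

reject H₀: yes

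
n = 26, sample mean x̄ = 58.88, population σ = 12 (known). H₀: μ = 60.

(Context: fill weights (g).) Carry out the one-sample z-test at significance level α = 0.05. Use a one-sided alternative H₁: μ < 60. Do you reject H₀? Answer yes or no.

SE = σ/√n = 12/√26 = 2.3534
z = (x̄−μ₀)/SE = (58.88−60)/2.3534 = -0.4759
p-value (one-sided, H₁ less) = 0.31707
At α=0.05: p ≥ α → fail to reject H₀

reject H₀: no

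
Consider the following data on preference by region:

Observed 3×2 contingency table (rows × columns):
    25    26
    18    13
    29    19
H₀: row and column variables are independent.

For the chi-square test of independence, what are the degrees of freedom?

df = (r−1)(c−1) = (3−1)·(2−1) = 2

degrees of freedom = 2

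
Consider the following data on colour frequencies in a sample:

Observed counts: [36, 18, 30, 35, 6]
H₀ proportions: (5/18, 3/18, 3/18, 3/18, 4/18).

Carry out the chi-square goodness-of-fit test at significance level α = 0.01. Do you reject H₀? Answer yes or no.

n = 125; E_i = n·p_i = [34.72, 20.83, 20.83, 20.83, 27.78]
χ² = (36−34.72)²/34.72 + (18−20.83)²/20.83 + (30−20.83)²/20.83 + (35−20.83)²/20.83 + (6−27.78)²/27.78 = 31.1728
df = 4
p-value (upper-tail) = 0.00000
At α=0.01: p < α → reject H₀

reject H₀: yes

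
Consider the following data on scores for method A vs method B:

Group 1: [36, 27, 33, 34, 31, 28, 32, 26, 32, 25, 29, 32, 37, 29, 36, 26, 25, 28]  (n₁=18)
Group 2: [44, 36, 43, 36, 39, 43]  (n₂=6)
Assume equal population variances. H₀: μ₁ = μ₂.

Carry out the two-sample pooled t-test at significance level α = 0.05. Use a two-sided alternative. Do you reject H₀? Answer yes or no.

reject H₀: yes

x̄₁=30.333, s₁=3.896, n₁=18
x̄₂=40.167, s₂=3.656, n₂=6
s_p² = [17·3.896² + 5·3.656²]/22 = 14.7652
SE = √(s_p²·(1/18+1/6)) = 1.8114
t = (30.333−40.167)/1.8114 = -5.4286
df = 22
p-value (two-sided) = 0.00002
At α=0.05: p < α → reject H₀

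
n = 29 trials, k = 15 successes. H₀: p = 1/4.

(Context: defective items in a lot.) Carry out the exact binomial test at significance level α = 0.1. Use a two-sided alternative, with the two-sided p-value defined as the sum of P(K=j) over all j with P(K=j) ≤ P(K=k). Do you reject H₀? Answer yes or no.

reject H₀: yes

Exact binomial: n=29, k=15, p₀=1/4=0.2500
P(X=j) = C(n,j)·p₀^j·(1−p₀)^(n−j); p = Σ P(X=j) over j with P(X=j) ≤ P(X=15)
p-value (two-sided) = 0.00202
At α=0.1: p < α → reject H₀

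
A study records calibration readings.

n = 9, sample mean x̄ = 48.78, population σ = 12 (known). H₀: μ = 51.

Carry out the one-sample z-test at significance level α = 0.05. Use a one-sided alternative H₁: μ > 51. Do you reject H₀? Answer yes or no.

reject H₀: no

SE = σ/√n = 12/√9 = 4.0000
z = (x̄−μ₀)/SE = (48.78−51)/4.0000 = -0.5550
p-value (one-sided, H₁ greater) = 0.71055
At α=0.05: p ≥ α → fail to reject H₀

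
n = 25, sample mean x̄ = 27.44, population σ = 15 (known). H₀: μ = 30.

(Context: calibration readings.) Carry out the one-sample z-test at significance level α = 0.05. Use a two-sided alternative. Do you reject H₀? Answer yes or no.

reject H₀: no

SE = σ/√n = 15/√25 = 3.0000
z = (x̄−μ₀)/SE = (27.44−30)/3.0000 = -0.8533
p-value (two-sided) = 0.39347
At α=0.05: p ≥ α → fail to reject H₀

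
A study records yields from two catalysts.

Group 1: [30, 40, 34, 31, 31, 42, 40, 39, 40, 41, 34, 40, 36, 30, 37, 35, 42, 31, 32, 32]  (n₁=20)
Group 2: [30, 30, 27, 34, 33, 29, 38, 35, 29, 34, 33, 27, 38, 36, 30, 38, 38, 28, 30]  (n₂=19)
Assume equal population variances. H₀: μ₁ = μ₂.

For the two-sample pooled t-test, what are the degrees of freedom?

df = n₁ + n₂ − 2 = 20 + 19 − 2 = 37

degrees of freedom = 37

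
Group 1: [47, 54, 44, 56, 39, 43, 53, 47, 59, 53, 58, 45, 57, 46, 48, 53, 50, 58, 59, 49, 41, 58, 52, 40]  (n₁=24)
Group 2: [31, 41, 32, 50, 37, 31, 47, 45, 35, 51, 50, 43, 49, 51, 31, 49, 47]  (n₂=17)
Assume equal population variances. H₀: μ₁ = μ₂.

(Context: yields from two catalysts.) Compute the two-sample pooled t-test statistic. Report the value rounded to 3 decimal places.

x̄₁=50.375, s₁=6.371, n₁=24
x̄₂=42.353, s₂=7.842, n₂=17
s_p² = [23·6.371² + 16·7.842²]/39 = 49.1669
SE = √(s_p²·(1/24+1/17)) = 2.2228
t = (50.375−42.353)/2.2228 = 3.6090
df = 39

test statistic = 3.609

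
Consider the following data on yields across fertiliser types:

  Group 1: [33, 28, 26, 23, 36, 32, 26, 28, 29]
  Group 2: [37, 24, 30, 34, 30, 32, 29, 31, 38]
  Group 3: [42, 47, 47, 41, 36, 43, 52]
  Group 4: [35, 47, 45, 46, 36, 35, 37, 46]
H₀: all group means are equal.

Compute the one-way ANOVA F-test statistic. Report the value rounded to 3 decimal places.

Group means [29.00, 31.67, 44.00, 40.88], grand mean 35.788
SSB = Σnᵢ(x̄ᵢ−x̄)² = 1246.640; SSW = ΣΣ(x−x̄ᵢ)² = 650.875
MSB = 1246.640/3 = 415.5467; MSW = 650.875/29 = 22.4440
F = MSB/MSW = 18.5149
df = (3, 29)

test statistic = 18.515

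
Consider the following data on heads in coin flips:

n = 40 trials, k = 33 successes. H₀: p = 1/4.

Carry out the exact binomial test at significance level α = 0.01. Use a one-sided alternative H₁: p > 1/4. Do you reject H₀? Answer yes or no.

Exact binomial: n=40, k=33, p₀=1/4=0.2500
P(X≥33) from Σ C(n,i)·p₀^i·(1−p₀)^(n−i)
p-value (one-sided, H₁ greater) = 0.00000
At α=0.01: p < α → reject H₀

reject H₀: yes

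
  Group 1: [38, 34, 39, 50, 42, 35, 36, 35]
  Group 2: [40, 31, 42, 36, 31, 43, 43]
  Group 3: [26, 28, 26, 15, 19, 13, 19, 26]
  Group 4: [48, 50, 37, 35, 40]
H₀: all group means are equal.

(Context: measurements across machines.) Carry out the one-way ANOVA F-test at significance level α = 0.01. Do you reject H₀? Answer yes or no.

Group means [38.62, 38.00, 21.50, 42.00], grand mean 34.179
SSB = Σnᵢ(x̄ᵢ−x̄)² = 1852.232; SSW = ΣΣ(x−x̄ᵢ)² = 775.875
MSB = 1852.232/3 = 617.4107; MSW = 775.875/24 = 32.3281
F = MSB/MSW = 19.0983
df = (3, 24)
p-value (upper-tail) = 0.00000
At α=0.01: p < α → reject H₀

reject H₀: yes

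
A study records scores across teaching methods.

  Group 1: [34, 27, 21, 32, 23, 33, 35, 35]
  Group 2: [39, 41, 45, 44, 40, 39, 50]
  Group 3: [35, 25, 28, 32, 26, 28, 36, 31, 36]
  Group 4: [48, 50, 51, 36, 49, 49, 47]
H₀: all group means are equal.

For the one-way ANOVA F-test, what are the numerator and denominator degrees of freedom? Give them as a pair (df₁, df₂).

k = 4 groups, N = 31 total
df = (k−1, N−k) = (4−1, 31−4) = (3, 27)

degrees of freedom = [3, 27]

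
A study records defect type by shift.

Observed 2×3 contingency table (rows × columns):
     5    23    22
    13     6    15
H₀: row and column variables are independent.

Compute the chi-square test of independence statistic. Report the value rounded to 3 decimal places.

Row totals [50, 34], col totals [18, 29, 37], n=84
χ² = (5−10.71)²/10.71 + (23−17.26)²/17.26 + (22−22.02)²/22.02 + (13−7.29)²/7.29 + (6−11.74)²/11.74 + (15−14.98)²/14.98 = 12.2419
df = 2

test statistic = 12.242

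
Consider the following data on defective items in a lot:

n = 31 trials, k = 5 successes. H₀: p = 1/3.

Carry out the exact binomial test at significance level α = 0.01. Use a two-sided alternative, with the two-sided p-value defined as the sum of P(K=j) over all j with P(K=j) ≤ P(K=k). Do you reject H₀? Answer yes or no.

reject H₀: no

Exact binomial: n=31, k=5, p₀=1/3=0.3333
P(X=j) = C(n,j)·p₀^j·(1−p₀)^(n−j); p = Σ P(X=j) over j with P(X=j) ≤ P(X=5)
p-value (two-sided) = 0.05474
At α=0.01: p ≥ α → fail to reject H₀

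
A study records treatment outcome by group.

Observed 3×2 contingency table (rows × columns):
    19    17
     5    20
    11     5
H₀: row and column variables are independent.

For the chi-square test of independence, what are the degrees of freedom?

degrees of freedom = 2

df = (r−1)(c−1) = (3−1)·(2−1) = 2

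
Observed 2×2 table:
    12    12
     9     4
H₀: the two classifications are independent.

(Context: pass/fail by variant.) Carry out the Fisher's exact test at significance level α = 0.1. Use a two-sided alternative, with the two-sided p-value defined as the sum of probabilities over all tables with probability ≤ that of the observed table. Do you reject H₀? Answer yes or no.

reject H₀: no

Margins: r₁=24, r₂=13, c₁=21, c₂=16, n=37
p_obs = C(24,12)·C(13,9)/C(37,21); sum pmf over tables with pmf ≤ p_obs
p-value (two-sided) = 0.31486
At α=0.1: p ≥ α → fail to reject H₀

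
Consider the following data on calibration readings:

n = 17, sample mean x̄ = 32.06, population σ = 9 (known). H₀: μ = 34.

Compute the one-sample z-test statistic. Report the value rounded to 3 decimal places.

test statistic = -0.889

SE = σ/√n = 9/√17 = 2.1828
z = (x̄−μ₀)/SE = (32.06−34)/2.1828 = -0.8888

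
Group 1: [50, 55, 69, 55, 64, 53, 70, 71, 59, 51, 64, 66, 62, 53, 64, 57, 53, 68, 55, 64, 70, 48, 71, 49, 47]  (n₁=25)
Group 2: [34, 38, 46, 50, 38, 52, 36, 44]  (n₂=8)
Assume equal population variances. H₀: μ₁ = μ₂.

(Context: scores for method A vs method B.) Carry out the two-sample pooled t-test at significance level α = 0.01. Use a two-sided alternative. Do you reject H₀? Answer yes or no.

x̄₁=59.520, s₁=7.990, n₁=25
x̄₂=42.250, s₂=6.714, n₂=8
s_p² = [24·7.990² + 7·6.714²]/31 = 59.6045
SE = √(s_p²·(1/25+1/8)) = 3.1360
t = (59.520−42.250)/3.1360 = 5.5069
df = 31
p-value (two-sided) = 0.00001
At α=0.01: p < α → reject H₀

reject H₀: yes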